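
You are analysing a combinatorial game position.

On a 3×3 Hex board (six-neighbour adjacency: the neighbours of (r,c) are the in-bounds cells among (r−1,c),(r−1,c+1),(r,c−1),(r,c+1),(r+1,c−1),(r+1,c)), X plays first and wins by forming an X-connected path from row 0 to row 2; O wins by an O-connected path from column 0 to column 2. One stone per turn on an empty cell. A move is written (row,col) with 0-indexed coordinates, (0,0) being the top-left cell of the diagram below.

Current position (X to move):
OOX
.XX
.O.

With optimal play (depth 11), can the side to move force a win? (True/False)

[OOX/.XX/.O.] X move#1: (1,0):+1/OOX/XXX/.O.*, (2,0):+1/OOX/.XX/XO., (2,2):+1/OOX/.XX/.OX
[OOX/XXX/.O.] O move#2: (2,0):-1/OOX/XXX/OO.*, (2,2):-1/OOX/XXX/.OO
[OOX/XXX/OO.] X move#3: (2,2):+1/OOX/XXX/OOX*
[OOX/XXX/OOX] end (terminal -1, O#4); searched OOX/.XX/.O. to 11

X winning at [OOX/.XX/.O.]: True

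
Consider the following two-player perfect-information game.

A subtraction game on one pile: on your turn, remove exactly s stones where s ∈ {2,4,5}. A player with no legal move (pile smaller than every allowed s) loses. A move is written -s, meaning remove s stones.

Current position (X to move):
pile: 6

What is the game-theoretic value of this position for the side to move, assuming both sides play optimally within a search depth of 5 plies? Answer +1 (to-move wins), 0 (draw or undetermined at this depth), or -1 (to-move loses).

value(6, X) = +1

ply 1, X at 6 | -2=-1→4; -4=-1→2; -5=+1→1*
ply 2: 1 is terminal -1 (O); from 6 depth 5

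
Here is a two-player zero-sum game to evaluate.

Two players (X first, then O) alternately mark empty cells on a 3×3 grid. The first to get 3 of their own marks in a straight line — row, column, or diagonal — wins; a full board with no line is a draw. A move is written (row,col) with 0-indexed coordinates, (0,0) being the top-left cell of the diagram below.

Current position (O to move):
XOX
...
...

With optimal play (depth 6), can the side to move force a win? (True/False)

[XOX/.../...] O move#1: (1,0):-1/XOX/O../..., (1,1):+0/XOX/.O./...*, (1,2):-1/XOX/..O/..., (2,0):-1/XOX/.../O.., (2,1):-1/XOX/.../.O., (2,2):-1/XOX/.../..O
[XOX/.O./...] X move#2: (1,0):-1/XOX/XO./..., (1,2):-1/XOX/.OX/..., (2,0):-1/XOX/.O./X.., (2,1):+0/XOX/.O./.X.*, (2,2):-1/XOX/.O./..X
[XOX/.O./.X.] O move#3: (1,0):+0/XOX/OO./.X.*, (1,2):+0/XOX/.OO/.X., (2,0):+0/XOX/.O./OX., (2,2):+0/XOX/.O./.XO
[XOX/OO./.X.] X move#4: (1,2):+0/XOX/OOX/.X.*, (2,0):-1/XOX/OO./XX., (2,2):-1/XOX/OO./.XX
[XOX/OOX/.X.] O move#5: (2,0):-1/XOX/OOX/OX., (2,2):+0/XOX/OOX/.XO*
[XOX/OOX/.XO] X move#6: (2,0):+0/XOX/OOX/XXO*
[XOX/OOX/XXO] end (terminal +0, O#7); searched XOX/.../... to 6

O winning at [XOX/.../...]: False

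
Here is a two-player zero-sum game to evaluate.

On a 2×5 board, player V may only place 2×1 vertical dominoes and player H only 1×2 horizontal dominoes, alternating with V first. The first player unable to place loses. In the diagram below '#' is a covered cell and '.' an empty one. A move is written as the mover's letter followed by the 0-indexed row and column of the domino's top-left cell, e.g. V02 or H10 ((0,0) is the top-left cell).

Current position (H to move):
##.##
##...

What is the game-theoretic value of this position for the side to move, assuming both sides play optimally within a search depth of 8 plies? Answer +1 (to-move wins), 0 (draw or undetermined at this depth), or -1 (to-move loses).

[##.##/##...] H move#1: H12:+1/##.##/####.*, H13:-1/##.##/##.##
[##.##/####.] end (terminal -1, V#2); searched ##.##/##... to 8

value(##.##/##..., H) = +1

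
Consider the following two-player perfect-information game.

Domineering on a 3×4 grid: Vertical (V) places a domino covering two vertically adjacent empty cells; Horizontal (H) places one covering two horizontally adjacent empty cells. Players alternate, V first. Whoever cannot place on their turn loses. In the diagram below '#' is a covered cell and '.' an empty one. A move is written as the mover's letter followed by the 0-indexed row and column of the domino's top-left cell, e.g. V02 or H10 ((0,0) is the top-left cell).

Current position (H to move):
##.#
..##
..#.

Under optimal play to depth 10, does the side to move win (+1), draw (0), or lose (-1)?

value(##.#/..##/..#., H) = +1

[##.#/..##/..#.] H move#1: H10:+1/##.#/####/..#.*, H20:+1/##.#/..##/###.
[##.#/####/..#.] end (terminal -1, V#2); searched ##.#/..##/..#. to 10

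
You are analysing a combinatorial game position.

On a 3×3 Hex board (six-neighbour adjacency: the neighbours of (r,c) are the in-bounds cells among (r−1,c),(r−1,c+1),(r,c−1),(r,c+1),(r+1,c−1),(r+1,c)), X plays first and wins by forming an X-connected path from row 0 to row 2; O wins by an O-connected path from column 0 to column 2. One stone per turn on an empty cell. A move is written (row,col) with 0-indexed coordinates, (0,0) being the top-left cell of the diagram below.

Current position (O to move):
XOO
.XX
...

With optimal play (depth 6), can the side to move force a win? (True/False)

O winning at [XOO/.XX/...]: True

[XOO/.XX/...] O move#1: (1,0):+1/XOO/OXX/...*, (2,0):-1/XOO/.XX/O.., (2,1):-1/XOO/.XX/.O., (2,2):-1/XOO/.XX/..O
[XOO/OXX/...] end (terminal -1, X#2); searched XOO/.XX/... to 6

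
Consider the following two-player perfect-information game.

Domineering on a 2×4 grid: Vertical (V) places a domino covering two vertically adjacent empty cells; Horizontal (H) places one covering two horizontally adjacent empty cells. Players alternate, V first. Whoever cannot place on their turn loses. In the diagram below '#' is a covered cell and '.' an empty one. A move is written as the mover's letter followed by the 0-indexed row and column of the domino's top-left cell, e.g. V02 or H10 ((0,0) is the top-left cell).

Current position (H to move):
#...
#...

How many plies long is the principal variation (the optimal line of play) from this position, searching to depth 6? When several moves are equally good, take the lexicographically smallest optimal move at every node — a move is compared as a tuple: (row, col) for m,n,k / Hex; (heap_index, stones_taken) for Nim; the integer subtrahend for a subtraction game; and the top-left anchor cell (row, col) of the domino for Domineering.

PV length from [#.../#...]: 3 plies

ply 1, H at #.../#... | H01=+1→###./#...*; H02=+1→#.##/#...; H11=+1→#.../###.; H12=+1→#.../#.##
ply 2, V at ###./#... | V03=-1→####/#..#*
ply 3, H at ####/#..# | H11=+1→####/####*
ply 4: ####/#### is terminal -1 (V); from #.../#... depth 6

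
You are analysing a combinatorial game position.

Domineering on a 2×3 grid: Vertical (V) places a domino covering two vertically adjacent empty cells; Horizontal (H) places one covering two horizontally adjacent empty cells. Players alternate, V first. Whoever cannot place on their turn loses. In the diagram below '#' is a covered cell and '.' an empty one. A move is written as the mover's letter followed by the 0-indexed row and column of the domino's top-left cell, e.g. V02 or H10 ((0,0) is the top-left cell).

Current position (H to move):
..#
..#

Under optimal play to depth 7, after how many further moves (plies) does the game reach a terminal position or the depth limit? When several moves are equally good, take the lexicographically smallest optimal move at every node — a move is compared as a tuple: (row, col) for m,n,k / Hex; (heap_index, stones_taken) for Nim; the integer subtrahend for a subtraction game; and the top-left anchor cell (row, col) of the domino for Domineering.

PV length from [..#/..#]: 1 ply

ply 1, H at ..#/..# | H00=+1→###/..#*; H10=+1→..#/###
ply 2: ###/..# is terminal -1 (V); from ..#/..# depth 7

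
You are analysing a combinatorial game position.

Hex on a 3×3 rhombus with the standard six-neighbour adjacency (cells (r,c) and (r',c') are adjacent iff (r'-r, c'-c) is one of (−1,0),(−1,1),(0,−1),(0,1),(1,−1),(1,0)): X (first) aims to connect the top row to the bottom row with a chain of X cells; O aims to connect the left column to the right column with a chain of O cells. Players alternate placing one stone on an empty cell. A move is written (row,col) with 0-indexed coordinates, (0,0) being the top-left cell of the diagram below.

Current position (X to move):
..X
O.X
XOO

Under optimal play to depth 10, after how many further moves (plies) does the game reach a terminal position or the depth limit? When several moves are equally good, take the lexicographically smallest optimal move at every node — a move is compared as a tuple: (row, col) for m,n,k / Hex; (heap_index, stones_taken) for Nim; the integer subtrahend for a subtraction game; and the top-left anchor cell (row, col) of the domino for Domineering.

PV length from [..X/O.X/XOO]: 1 ply

p1 X@[..X/O.X/XOO]: (0,0)[X.X/O.X/XOO]-1 (0,1)[.XX/O.X/XOO]-1 (1,1)[..X/OXX/XOO]+1*
p2 O@[..X/OXX/XOO] terminal -1; root [..X/O.X/XOO] d10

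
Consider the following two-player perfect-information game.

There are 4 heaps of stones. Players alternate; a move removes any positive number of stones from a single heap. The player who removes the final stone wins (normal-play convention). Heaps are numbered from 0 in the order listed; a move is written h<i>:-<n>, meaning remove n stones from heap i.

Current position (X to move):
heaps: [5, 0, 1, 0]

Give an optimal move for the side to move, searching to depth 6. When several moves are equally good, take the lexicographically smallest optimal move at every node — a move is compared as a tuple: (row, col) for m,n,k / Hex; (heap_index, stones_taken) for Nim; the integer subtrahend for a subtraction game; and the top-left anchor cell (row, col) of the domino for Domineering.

X's best at [(5,0,1,0)]: h0:-4

p1 X@[(5,0,1,0)]: h0:-1[(4,0,1,0)]-1 h0:-2[(3,0,1,0)]-1 h0:-3[(2,0,1,0)]-1 h0:-4[(1,0,1,0)]+1* h0:-5[(0,0,1,0)]-1 h2:-1[(5,0,0,0)]-1
p2 O@[(1,0,1,0)]: h0:-1[(0,0,1,0)]-1* h2:-1[(1,0,0,0)]-1
p3 X@[(0,0,1,0)]: h2:-1[(0,0,0,0)]+1*
p4 O@[(0,0,0,0)] terminal -1; root [(5,0,1,0)] d6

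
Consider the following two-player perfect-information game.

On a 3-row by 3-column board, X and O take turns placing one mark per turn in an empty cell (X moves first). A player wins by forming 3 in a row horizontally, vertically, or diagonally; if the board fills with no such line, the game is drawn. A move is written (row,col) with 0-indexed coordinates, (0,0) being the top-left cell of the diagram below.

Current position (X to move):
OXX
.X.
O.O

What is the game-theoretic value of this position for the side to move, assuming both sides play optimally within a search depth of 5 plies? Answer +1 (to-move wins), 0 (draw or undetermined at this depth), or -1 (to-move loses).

value(OXX/.X./O.O, X) = +1

ply 1, X at OXX/.X./O.O | (1,0)=-1→OXX/XX./O.O; (1,2)=-1→OXX/.XX/O.O; (2,1)=+1→OXX/.X./OXO*
ply 2: OXX/.X./OXO is terminal -1 (O); from OXX/.X./O.O depth 5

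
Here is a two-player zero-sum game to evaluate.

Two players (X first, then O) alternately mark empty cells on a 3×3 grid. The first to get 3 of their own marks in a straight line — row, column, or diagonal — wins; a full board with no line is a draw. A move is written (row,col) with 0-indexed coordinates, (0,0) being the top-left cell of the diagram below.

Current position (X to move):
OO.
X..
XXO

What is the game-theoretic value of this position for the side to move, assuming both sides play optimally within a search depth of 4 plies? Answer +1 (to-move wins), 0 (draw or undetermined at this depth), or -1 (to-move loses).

p1 X@[OO./X../XXO]: (0,2)[OOX/X../XXO]-1* (1,1)[OO./XX./XXO]-1 (1,2)[OO./X.X/XXO]-1
p2 O@[OOX/X../XXO]: (1,1)[OOX/XO./XXO]+1* (1,2)[OOX/X.O/XXO]-1
p3 X@[OOX/XO./XXO] terminal -1; root [OO./X../XXO] d4

value(OO./X../XXO, X) = -1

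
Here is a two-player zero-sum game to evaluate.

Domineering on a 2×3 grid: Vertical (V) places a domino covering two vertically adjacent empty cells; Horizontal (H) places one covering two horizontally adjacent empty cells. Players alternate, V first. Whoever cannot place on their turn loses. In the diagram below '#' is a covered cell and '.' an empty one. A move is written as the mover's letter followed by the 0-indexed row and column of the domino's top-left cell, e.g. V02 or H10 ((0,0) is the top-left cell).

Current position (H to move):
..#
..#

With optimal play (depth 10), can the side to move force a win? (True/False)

ply 1, H at ..#/..# | H00=+1→###/..#*; H10=+1→..#/###
ply 2: ###/..# is terminal -1 (V); from ..#/..# depth 10

H winning at [..#/..#]: True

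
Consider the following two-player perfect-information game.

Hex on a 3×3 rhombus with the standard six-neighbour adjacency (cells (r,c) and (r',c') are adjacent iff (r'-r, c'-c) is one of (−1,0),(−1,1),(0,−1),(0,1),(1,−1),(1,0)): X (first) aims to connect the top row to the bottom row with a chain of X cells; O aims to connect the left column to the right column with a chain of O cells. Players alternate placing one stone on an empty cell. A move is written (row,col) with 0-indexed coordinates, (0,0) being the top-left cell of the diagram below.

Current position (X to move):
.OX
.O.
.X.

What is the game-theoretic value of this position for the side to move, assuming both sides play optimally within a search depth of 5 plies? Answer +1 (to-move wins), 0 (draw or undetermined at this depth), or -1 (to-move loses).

p1 X@[.OX/.O./.X.]: (0,0)[XOX/.O./.X.]-1 (1,0)[.OX/XO./.X.]-1 (1,2)[.OX/.OX/.X.]+1* (2,0)[.OX/.O./XX.]-1 (2,2)[.OX/.O./.XX]-1
p2 O@[.OX/.OX/.X.] terminal -1; root [.OX/.O./.X.] d5

value(.OX/.O./.X., X) = +1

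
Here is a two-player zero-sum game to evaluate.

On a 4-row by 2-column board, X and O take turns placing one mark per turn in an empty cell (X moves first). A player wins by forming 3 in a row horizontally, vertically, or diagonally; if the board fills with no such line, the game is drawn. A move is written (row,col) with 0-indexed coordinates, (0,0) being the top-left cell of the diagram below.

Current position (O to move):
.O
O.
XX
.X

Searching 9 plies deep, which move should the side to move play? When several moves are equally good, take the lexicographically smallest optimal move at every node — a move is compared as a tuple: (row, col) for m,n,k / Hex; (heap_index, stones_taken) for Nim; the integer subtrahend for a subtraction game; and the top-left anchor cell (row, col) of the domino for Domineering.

O's best at [.O/O./XX/.X]: (1,1)

p1 O@[.O/O./XX/.X]: (0,0)[OO/O./XX/.X]-1 (1,1)[.O/OO/XX/.X]+0* (3,0)[.O/O./XX/OX]-1
p2 X@[.O/OO/XX/.X]: (0,0)[XO/OO/XX/.X]+0* (3,0)[.O/OO/XX/XX]+0
p3 O@[XO/OO/XX/.X]: (3,0)[XO/OO/XX/OX]+0*
p4 X@[XO/OO/XX/OX] terminal +0; root [.O/O./XX/.X] d9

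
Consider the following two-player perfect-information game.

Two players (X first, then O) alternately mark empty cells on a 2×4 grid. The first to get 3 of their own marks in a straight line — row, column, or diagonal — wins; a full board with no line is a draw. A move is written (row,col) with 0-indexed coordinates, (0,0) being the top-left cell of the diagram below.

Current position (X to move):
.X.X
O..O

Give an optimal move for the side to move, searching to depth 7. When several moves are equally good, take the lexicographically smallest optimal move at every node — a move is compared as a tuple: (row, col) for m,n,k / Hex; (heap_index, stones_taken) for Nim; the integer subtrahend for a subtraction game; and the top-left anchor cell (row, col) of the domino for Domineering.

[.X.X/O..O] X move#1: (0,0):+0/XX.X/O..O, (0,2):+1/.XXX/O..O*, (1,1):+0/.X.X/OX.O, (1,2):+0/.X.X/O.XO
[.XXX/O..O] end (terminal -1, O#2); searched .X.X/O..O to 7

X's best at [.X.X/O..O]: (0,2)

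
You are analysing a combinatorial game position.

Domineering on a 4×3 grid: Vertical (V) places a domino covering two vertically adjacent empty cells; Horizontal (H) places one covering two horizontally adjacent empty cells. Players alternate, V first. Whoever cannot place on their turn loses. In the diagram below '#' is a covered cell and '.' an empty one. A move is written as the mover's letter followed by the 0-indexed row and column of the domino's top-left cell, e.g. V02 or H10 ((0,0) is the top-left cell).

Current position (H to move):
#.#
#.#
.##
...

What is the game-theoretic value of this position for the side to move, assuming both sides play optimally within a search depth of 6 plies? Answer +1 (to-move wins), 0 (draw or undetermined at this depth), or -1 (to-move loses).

value(#.#/#.#/.##/..., H) = -1

[#.#/#.#/.##/...] H move#1: H30:-1/#.#/#.#/.##/##.*, H31:-1/#.#/#.#/.##/.##
[#.#/#.#/.##/##.] V move#2: V01:+1/###/###/.##/##.*
[###/###/.##/##.] end (terminal -1, H#3); searched #.#/#.#/.##/... to 6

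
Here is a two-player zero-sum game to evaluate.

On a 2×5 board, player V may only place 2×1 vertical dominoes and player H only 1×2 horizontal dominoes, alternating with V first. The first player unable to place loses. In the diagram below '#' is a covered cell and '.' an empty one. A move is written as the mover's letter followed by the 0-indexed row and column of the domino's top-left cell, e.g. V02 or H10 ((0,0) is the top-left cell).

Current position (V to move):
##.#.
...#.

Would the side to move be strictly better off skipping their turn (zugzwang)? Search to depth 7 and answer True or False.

zugzwang(##.#./...#., V) = False

p1 V@[##.#./...#.]: V02[####./..##.]+1* V04[##.##/...##]-1
p2 H@[####./..##.]: H10[####./####.]-1*
p3 V@[####./####.]: V04[#####/#####]+1*
p4 H@[#####/#####] terminal -1; root [##.#./...#.] d7
if V skipped the turn, H would face:
~ p1 H@[##.#./...#.]: H10[##.#./##.#.]-1* H11[##.#./.###.]-1
~ p2 V@[##.#./##.#.]: V02[####./####.]+1* V04[##.##/##.##]+1
~ p3 H@[####./####.] terminal -1; root [##.#./...#.] d7
compare (V): move=+1 vs pass=+1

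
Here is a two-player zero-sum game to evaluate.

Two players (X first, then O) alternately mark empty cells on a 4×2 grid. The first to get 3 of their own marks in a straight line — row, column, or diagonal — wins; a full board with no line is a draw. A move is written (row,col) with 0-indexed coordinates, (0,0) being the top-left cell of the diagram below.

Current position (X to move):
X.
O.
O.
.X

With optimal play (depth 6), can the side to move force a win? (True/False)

X winning at [X./O./O./.X]: False

[X./O./O./.X] X move#1: (0,1):-1/XX/O./O./.X, (1,1):-1/X./OX/O./.X, (2,1):-1/X./O./OX/.X, (3,0):+0/X./O./O./XX*
[X./O./O./XX] O move#2: (0,1):+0/XO/O./O./XX*, (1,1):+0/X./OO/O./XX, (2,1):+0/X./O./OO/XX
[XO/O./O./XX] X move#3: (1,1):+0/XO/OX/O./XX*, (2,1):+0/XO/O./OX/XX
[XO/OX/O./XX] O move#4: (2,1):+0/XO/OX/OO/XX*
[XO/OX/OO/XX] end (terminal +0, X#5); searched X./O./O./.X to 6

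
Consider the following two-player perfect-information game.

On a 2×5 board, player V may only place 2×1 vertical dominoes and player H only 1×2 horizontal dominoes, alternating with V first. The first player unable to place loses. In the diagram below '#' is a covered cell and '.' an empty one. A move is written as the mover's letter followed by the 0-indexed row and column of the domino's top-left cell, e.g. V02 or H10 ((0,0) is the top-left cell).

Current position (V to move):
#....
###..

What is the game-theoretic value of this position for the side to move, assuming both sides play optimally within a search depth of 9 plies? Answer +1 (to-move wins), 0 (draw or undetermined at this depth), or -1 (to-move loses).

value(#..../###.., V) = +1

p1 V@[#..../###..]: V03[#..#./####.]+1* V04[#...#/###.#]-1
p2 H@[#..#./####.]: H01[####./####.]-1*
p3 V@[####./####.]: V04[#####/#####]+1*
p4 H@[#####/#####] terminal -1; root [#..../###..] d9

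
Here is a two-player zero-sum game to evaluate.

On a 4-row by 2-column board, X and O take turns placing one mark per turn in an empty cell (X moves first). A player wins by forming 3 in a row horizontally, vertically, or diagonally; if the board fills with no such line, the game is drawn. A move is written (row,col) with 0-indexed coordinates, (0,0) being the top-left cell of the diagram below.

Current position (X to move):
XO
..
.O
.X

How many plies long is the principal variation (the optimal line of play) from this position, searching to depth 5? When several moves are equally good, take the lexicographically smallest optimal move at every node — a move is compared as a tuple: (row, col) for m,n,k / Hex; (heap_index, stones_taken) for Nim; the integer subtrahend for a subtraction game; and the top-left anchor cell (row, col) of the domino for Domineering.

PV length from [XO/../.O/.X]: 4 plies

p1 X@[XO/../.O/.X]: (1,0)[XO/X./.O/.X]-1 (1,1)[XO/.X/.O/.X]+0* (2,0)[XO/../XO/.X]-1 (3,0)[XO/../.O/XX]-1
p2 O@[XO/.X/.O/.X]: (1,0)[XO/OX/.O/.X]+0* (2,0)[XO/.X/OO/.X]+0 (3,0)[XO/.X/.O/OX]+0
p3 X@[XO/OX/.O/.X]: (2,0)[XO/OX/XO/.X]+0* (3,0)[XO/OX/.O/XX]+0
p4 O@[XO/OX/XO/.X]: (3,0)[XO/OX/XO/OX]+0*
p5 X@[XO/OX/XO/OX] terminal +0; root [XO/../.O/.X] d5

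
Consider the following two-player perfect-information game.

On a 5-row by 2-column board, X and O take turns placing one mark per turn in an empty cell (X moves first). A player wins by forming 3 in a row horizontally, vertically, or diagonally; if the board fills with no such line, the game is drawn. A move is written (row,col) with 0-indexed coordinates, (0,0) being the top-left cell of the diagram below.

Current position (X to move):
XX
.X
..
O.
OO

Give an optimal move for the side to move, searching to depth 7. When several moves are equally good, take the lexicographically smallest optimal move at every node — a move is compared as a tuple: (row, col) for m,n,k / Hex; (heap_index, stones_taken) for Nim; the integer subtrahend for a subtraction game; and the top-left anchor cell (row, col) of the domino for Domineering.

X's best at [XX/.X/../O./OO]: (2,0)

ply 1, X at XX/.X/../O./OO | (1,0)=-1→XX/XX/../O./OO; (2,0)=+1→XX/.X/X./O./OO*; (2,1)=+1→XX/.X/.X/O./OO; (3,1)=-1→XX/.X/../OX/OO
ply 2, O at XX/.X/X./O./OO | (1,0)=-1→XX/OX/X./O./OO*; (2,1)=-1→XX/.X/XO/O./OO; (3,1)=-1→XX/.X/X./OO/OO
ply 3, X at XX/OX/X./O./OO | (2,1)=+1→XX/OX/XX/O./OO*; (3,1)=+0→XX/OX/X./OX/OO
ply 4: XX/OX/XX/O./OO is terminal -1 (O); from XX/.X/../O./OO depth 7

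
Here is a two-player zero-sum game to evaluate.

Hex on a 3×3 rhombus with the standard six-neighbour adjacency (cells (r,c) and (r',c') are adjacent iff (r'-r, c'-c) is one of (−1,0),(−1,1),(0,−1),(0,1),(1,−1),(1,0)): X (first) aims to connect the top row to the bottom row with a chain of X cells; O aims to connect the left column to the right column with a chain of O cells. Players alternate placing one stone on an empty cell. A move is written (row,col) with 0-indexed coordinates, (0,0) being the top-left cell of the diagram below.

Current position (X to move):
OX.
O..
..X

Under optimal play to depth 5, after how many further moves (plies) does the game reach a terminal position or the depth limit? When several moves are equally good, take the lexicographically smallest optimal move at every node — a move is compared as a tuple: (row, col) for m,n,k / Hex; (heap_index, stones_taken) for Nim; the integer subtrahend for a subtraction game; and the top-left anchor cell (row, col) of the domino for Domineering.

p1 X@[OX./O../..X]: (0,2)[OXX/O../..X]+1* (1,1)[OX./OX./..X]+1 (1,2)[OX./O.X/..X]+1 (2,0)[OX./O../X.X]-1 (2,1)[OX./O../.XX]-1
p2 O@[OXX/O../..X]: (1,1)[OXX/OO./..X]-1* (1,2)[OXX/O.O/..X]-1 (2,0)[OXX/O../O.X]-1 (2,1)[OXX/O../.OX]-1
p3 X@[OXX/OO./..X]: (1,2)[OXX/OOX/..X]+1* (2,0)[OXX/OO./X.X]-1 (2,1)[OXX/OO./.XX]-1
p4 O@[OXX/OOX/..X] terminal -1; root [OX./O../..X] d5

PV length from [OX./O../..X]: 3 plies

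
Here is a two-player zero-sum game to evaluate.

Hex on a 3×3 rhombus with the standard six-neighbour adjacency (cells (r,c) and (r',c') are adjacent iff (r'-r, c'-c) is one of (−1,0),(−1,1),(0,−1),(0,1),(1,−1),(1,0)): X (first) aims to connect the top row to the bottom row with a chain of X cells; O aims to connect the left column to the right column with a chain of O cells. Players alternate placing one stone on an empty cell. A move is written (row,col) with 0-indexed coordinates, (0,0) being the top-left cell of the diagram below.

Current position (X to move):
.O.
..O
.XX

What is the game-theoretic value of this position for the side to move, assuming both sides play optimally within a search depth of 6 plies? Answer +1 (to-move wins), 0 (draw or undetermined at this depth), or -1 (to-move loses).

value(.O./..O/.XX, X) = -1

[.O./..O/.XX] X move#1: (0,0):-1/XO./..O/.XX*, (0,2):-1/.OX/..O/.XX, (1,0):-1/.O./X.O/.XX, (1,1):-1/.O./.XO/.XX, (2,0):-1/.O./..O/XXX
[XO./..O/.XX] O move#2: (0,2):-1/XOO/..O/.XX, (1,0):+1/XO./O.O/.XX*, (1,1):+1/XO./.OO/.XX, (2,0):-1/XO./..O/OXX
[XO./O.O/.XX] X move#3: (0,2):-1/XOX/O.O/.XX*, (1,1):-1/XO./OXO/.XX, (2,0):-1/XO./O.O/XXX
[XOX/O.O/.XX] O move#4: (1,1):+1/XOX/OOO/.XX*, (2,0):-1/XOX/O.O/OXX
[XOX/OOO/.XX] end (terminal -1, X#5); searched .O./..O/.XX to 6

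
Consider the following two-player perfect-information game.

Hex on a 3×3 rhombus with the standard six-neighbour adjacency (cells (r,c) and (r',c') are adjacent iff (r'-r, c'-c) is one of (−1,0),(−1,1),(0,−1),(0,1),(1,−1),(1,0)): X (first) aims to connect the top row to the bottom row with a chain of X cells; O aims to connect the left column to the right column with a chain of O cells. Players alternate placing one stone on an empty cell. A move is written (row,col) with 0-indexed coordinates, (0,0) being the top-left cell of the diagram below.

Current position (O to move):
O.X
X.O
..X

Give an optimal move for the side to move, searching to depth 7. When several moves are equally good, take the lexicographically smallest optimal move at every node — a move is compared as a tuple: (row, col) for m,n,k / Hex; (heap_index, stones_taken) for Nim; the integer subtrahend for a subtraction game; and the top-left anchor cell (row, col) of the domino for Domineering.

p1 O@[O.X/X.O/..X]: (0,1)[OOX/X.O/..X]-1 (1,1)[O.X/XOO/..X]+1* (2,0)[O.X/X.O/O.X]+1 (2,1)[O.X/X.O/.OX]-1
p2 X@[O.X/XOO/..X]: (0,1)[OXX/XOO/..X]-1* (2,0)[O.X/XOO/X.X]-1 (2,1)[O.X/XOO/.XX]-1
p3 O@[OXX/XOO/..X]: (2,0)[OXX/XOO/O.X]+1* (2,1)[OXX/XOO/.OX]-1
p4 X@[OXX/XOO/O.X] terminal -1; root [O.X/X.O/..X] d7

O's best at [O.X/X.O/..X]: (1,1)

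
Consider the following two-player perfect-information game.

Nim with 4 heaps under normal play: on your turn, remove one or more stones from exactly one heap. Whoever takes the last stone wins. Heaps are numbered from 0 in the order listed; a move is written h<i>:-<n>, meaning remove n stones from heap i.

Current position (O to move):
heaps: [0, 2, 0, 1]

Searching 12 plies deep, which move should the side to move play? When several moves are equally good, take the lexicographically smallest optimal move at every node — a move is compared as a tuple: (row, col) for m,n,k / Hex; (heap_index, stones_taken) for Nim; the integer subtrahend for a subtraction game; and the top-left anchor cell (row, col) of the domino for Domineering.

ply 1, O at (0,2,0,1) | h1:-1=+1→(0,1,0,1)*; h1:-2=-1→(0,0,0,1); h3:-1=-1→(0,2,0,0)
ply 2, X at (0,1,0,1) | h1:-1=-1→(0,0,0,1)*; h3:-1=-1→(0,1,0,0)
ply 3, O at (0,0,0,1) | h3:-1=+1→(0,0,0,0)*
ply 4: (0,0,0,0) is terminal -1 (X); from (0,2,0,1) depth 12

O's best at [(0,2,0,1)]: h1:-1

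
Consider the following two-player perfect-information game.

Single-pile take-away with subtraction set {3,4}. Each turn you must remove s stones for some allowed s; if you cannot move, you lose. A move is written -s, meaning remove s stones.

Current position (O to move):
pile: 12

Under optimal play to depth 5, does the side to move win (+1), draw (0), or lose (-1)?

value(12, O) = +1

[12] O move#1: -3:+1/9*, -4:+1/8
[9] X move#2: -3:-1/6*, -4:-1/5
[6] O move#3: -3:-1/3, -4:+1/2*
[2] end (terminal -1, X#4); searched 12 to 5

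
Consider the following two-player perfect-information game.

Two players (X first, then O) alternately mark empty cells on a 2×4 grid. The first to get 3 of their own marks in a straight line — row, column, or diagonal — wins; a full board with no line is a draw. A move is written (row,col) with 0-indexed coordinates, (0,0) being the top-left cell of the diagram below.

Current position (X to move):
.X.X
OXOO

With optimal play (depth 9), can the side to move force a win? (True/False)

X winning at [.X.X/OXOO]: True

ply 1, X at .X.X/OXOO | (0,0)=+0→XX.X/OXOO; (0,2)=+1→.XXX/OXOO*
ply 2: .XXX/OXOO is terminal -1 (O); from .X.X/OXOO depth 9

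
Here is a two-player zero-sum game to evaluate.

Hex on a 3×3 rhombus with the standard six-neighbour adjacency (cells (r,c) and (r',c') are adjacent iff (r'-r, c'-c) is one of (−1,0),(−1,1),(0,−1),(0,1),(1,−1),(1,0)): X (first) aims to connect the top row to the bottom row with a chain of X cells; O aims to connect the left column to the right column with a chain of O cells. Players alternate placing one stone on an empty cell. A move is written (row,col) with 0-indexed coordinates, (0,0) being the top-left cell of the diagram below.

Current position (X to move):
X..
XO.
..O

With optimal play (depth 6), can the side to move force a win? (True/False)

X winning at [X../XO./..O]: True

p1 X@[X../XO./..O]: (0,1)[XX./XO./..O]-1 (0,2)[X.X/XO./..O]-1 (1,2)[X../XOX/..O]-1 (2,0)[X../XO./X.O]+1* (2,1)[X../XO./.XO]-1
p2 O@[X../XO./X.O] terminal -1; root [X../XO./..O] d6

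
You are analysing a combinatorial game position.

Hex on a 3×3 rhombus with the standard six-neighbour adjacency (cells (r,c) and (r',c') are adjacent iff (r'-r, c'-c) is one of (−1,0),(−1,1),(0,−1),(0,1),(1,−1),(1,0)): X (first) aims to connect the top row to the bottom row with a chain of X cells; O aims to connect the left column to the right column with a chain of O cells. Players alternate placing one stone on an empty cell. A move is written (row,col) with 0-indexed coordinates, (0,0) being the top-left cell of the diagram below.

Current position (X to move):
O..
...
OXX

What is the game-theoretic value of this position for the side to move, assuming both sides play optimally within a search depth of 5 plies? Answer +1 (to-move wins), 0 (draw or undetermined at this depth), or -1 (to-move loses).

[O../.../OXX] X move#1: (0,1):-1/OX./.../OXX, (0,2):+1/O.X/.../OXX*, (1,0):-1/O../X../OXX, (1,1):+1/O../.X./OXX, (1,2):-1/O../..X/OXX
[O.X/.../OXX] O move#2: (0,1):-1/OOX/.../OXX*, (1,0):-1/O.X/O../OXX, (1,1):-1/O.X/.O./OXX, (1,2):-1/O.X/..O/OXX
[OOX/.../OXX] X move#3: (1,0):+1/OOX/X../OXX*, (1,1):+1/OOX/.X./OXX, (1,2):+1/OOX/..X/OXX
[OOX/X../OXX] O move#4: (1,1):-1/OOX/XO./OXX*, (1,2):-1/OOX/X.O/OXX
[OOX/XO./OXX] X move#5: (1,2):+1/OOX/XOX/OXX*
[OOX/XOX/OXX] end (terminal -1, O#6); searched O../.../OXX to 5

value(O../.../OXX, X) = +1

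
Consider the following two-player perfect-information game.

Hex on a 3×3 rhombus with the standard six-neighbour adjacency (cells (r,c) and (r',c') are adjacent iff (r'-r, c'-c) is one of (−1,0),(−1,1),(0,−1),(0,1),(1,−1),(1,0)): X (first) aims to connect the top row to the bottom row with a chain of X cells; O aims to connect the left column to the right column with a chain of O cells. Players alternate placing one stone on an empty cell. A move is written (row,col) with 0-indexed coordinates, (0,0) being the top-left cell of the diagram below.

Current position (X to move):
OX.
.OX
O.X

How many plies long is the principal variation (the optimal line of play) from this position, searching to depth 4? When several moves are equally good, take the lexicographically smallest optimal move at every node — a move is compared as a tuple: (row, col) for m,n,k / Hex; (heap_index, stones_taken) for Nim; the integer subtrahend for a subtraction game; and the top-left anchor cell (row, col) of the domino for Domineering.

ply 1, X at OX./.OX/O.X | (0,2)=+1→OXX/.OX/O.X*; (1,0)=-1→OX./XOX/O.X; (2,1)=-1→OX./.OX/OXX
ply 2: OXX/.OX/O.X is terminal -1 (O); from OX./.OX/O.X depth 4

PV length from [OX./.OX/O.X]: 1 ply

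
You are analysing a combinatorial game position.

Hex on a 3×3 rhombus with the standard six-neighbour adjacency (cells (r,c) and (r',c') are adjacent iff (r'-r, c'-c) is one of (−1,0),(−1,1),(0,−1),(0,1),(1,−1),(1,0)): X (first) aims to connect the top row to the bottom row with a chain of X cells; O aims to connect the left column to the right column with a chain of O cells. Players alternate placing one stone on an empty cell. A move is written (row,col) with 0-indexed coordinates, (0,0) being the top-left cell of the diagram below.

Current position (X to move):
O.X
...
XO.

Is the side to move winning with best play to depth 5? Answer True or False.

X winning at [O.X/.../XO.]: True

p1 X@[O.X/.../XO.]: (0,1)[OXX/.../XO.]+1* (1,0)[O.X/X../XO.]+1 (1,1)[O.X/.X./XO.]+1 (1,2)[O.X/..X/XO.]+1 (2,2)[O.X/.../XOX]+1
p2 O@[OXX/.../XO.]: (1,0)[OXX/O../XO.]-1* (1,1)[OXX/.O./XO.]-1 (1,2)[OXX/..O/XO.]-1 (2,2)[OXX/.../XOO]-1
p3 X@[OXX/O../XO.]: (1,1)[OXX/OX./XO.]+1* (1,2)[OXX/O.X/XO.]+1 (2,2)[OXX/O../XOX]+1
p4 O@[OXX/OX./XO.] terminal -1; root [O.X/.../XO.] d5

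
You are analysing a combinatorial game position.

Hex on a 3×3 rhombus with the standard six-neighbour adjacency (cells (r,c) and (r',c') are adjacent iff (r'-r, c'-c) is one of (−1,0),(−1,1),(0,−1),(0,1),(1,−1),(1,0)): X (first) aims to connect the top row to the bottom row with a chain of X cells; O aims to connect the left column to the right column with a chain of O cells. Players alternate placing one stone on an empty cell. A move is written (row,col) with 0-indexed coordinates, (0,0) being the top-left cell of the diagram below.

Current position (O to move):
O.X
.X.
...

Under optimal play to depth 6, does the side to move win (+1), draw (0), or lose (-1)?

value(O.X/.X./..., O) = -1

p1 O@[O.X/.X./...]: (0,1)[OOX/.X./...]-1* (1,0)[O.X/OX./...]-1 (1,2)[O.X/.XO/...]-1 (2,0)[O.X/.X./O..]-1 (2,1)[O.X/.X./.O.]-1 (2,2)[O.X/.X./..O]-1
p2 X@[OOX/.X./...]: (1,0)[OOX/XX./...]+1* (1,2)[OOX/.XX/...]+1 (2,0)[OOX/.X./X..]+1 (2,1)[OOX/.X./.X.]+1 (2,2)[OOX/.X./..X]+1
p3 O@[OOX/XX./...]: (1,2)[OOX/XXO/...]-1* (2,0)[OOX/XX./O..]-1 (2,1)[OOX/XX./.O.]-1 (2,2)[OOX/XX./..O]-1
p4 X@[OOX/XXO/...]: (2,0)[OOX/XXO/X..]+1* (2,1)[OOX/XXO/.X.]+1 (2,2)[OOX/XXO/..X]+1
p5 O@[OOX/XXO/X..] terminal -1; root [O.X/.X./...] d6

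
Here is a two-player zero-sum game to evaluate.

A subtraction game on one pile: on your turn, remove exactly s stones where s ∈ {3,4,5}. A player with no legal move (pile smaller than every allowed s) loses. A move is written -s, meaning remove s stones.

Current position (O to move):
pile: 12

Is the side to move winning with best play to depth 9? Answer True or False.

p1 O@[12]: -3[9]+1* -4[8]+1 -5[7]-1
p2 X@[9]: -3[6]-1* -4[5]-1 -5[4]-1
p3 O@[6]: -3[3]-1 -4[2]+1* -5[1]+1
p4 X@[2] terminal -1; root [12] d9

O winning at [12]: True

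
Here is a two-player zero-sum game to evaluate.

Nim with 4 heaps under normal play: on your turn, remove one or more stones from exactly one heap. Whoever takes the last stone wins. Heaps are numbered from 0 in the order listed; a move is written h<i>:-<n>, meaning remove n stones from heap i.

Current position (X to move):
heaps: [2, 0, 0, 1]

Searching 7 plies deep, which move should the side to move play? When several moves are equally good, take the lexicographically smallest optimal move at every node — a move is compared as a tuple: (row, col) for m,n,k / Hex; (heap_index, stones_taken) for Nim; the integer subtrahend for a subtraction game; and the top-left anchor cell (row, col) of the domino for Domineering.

X's best at [(2,0,0,1)]: h0:-1

p1 X@[(2,0,0,1)]: h0:-1[(1,0,0,1)]+1* h0:-2[(0,0,0,1)]-1 h3:-1[(2,0,0,0)]-1
p2 O@[(1,0,0,1)]: h0:-1[(0,0,0,1)]-1* h3:-1[(1,0,0,0)]-1
p3 X@[(0,0,0,1)]: h3:-1[(0,0,0,0)]+1*
p4 O@[(0,0,0,0)] terminal -1; root [(2,0,0,1)] d7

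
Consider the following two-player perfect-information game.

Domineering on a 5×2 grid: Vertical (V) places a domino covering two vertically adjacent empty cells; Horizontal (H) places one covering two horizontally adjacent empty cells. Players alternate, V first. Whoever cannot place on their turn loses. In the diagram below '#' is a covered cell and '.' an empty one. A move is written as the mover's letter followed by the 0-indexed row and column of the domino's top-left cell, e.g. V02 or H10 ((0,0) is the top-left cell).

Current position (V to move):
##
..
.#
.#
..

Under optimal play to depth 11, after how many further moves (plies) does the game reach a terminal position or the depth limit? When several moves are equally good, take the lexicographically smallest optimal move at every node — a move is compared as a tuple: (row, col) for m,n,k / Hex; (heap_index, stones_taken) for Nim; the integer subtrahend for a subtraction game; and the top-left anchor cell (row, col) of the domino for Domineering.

PV length from [##/../.#/.#/..]: 2 plies

ply 1, V at ##/../.#/.#/.. | V10=-1→##/#./##/.#/..*; V20=-1→##/../##/##/..; V30=-1→##/../.#/##/#.
ply 2, H at ##/#./##/.#/.. | H40=+1→##/#./##/.#/##*
ply 3: ##/#./##/.#/## is terminal -1 (V); from ##/../.#/.#/.. depth 11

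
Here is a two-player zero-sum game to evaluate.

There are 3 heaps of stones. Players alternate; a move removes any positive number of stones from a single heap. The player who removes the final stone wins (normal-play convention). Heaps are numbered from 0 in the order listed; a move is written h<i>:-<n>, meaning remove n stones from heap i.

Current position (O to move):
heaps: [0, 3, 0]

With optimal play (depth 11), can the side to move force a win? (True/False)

O winning at [(0,3,0)]: True

[(0,3,0)] O move#1: h1:-1:-1/(0,2,0), h1:-2:-1/(0,1,0), h1:-3:+1/(0,0,0)*
[(0,0,0)] end (terminal -1, X#2); searched (0,3,0) to 11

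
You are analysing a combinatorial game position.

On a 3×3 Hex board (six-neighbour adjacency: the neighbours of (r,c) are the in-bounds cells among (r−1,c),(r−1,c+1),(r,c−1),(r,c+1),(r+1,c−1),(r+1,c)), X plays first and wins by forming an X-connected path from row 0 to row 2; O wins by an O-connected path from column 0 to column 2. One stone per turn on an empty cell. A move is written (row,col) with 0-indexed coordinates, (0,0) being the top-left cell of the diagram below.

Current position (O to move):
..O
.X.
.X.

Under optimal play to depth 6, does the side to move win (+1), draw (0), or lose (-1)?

value(..O/.X./.X., O) = +1

ply 1, O at ..O/.X./.X. | (0,0)=-1→O.O/.X./.X.; (0,1)=+1→.OO/.X./.X.*; (1,0)=-1→..O/OX./.X.; (1,2)=-1→..O/.XO/.X.; (2,0)=-1→..O/.X./OX.; (2,2)=-1→..O/.X./.XO
ply 2, X at .OO/.X./.X. | (0,0)=-1→XOO/.X./.X.*; (1,0)=-1→.OO/XX./.X.; (1,2)=-1→.OO/.XX/.X.; (2,0)=-1→.OO/.X./XX.; (2,2)=-1→.OO/.X./.XX
ply 3, O at XOO/.X./.X. | (1,0)=+1→XOO/OX./.X.*; (1,2)=-1→XOO/.XO/.X.; (2,0)=-1→XOO/.X./OX.; (2,2)=-1→XOO/.X./.XO
ply 4: XOO/OX./.X. is terminal -1 (X); from ..O/.X./.X. depth 6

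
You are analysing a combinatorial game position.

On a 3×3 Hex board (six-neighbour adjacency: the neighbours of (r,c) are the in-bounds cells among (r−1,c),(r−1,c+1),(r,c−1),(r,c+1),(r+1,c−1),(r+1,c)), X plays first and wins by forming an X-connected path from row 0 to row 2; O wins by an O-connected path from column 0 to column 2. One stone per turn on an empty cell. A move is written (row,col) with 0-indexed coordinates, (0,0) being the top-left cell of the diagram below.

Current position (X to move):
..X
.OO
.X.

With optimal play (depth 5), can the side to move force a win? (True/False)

X winning at [..X/.OO/.X.]: False

p1 X@[..X/.OO/.X.]: (0,0)[X.X/.OO/.X.]-1* (0,1)[.XX/.OO/.X.]-1 (1,0)[..X/XOO/.X.]-1 (2,0)[..X/.OO/XX.]-1 (2,2)[..X/.OO/.XX]-1
p2 O@[X.X/.OO/.X.]: (0,1)[XOX/.OO/.X.]+1* (1,0)[X.X/OOO/.X.]+1 (2,0)[X.X/.OO/OX.]+1 (2,2)[X.X/.OO/.XO]+1
p3 X@[XOX/.OO/.X.]: (1,0)[XOX/XOO/.X.]-1* (2,0)[XOX/.OO/XX.]-1 (2,2)[XOX/.OO/.XX]-1
p4 O@[XOX/XOO/.X.]: (2,0)[XOX/XOO/OX.]+1* (2,2)[XOX/XOO/.XO]-1
p5 X@[XOX/XOO/OX.] terminal -1; root [..X/.OO/.X.] d5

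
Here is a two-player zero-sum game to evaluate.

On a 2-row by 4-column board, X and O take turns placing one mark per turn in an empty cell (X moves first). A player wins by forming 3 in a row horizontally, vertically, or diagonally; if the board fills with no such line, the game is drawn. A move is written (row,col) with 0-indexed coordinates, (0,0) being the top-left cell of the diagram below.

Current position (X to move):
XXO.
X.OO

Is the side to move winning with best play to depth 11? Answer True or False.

X winning at [XXO./X.OO]: False

p1 X@[XXO./X.OO]: (0,3)[XXOX/X.OO]-1 (1,1)[XXO./XXOO]+0*
p2 O@[XXO./XXOO]: (0,3)[XXOO/XXOO]+0*
p3 X@[XXOO/XXOO] terminal +0; root [XXO./X.OO] d11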